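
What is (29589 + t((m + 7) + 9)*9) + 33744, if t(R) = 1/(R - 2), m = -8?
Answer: 126669/2 ≈ 63335.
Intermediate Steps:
t(R) = 1/(-2 + R)
(29589 + t((m + 7) + 9)*9) + 33744 = (29589 + 9/(-2 + ((-8 + 7) + 9))) + 33744 = (29589 + 9/(-2 + (-1 + 9))) + 33744 = (29589 + 9/(-2 + 8)) + 33744 = (29589 + 9/6) + 33744 = (29589 + (⅙)*9) + 33744 = (29589 + 3/2) + 33744 = 59181/2 + 33744 = 126669/2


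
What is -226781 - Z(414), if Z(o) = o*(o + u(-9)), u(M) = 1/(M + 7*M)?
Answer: -1592685/4 ≈ -3.9817e+5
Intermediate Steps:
u(M) = 1/(8*M)
Z(o) = o*(-1/72 + o) (Z(o) = o*(o + (⅛)/(-9)) = o*(o + (⅛)*(-⅑)) = o*(o - 1/72) = o*(-1/72 + o))
-226781 - Z(414) = -226781 - 414*(-1/72 + 414) = -226781 - 414*29807/72 = -226781 - 1*685561/4 = -226781 - 685561/4 = -1592685/4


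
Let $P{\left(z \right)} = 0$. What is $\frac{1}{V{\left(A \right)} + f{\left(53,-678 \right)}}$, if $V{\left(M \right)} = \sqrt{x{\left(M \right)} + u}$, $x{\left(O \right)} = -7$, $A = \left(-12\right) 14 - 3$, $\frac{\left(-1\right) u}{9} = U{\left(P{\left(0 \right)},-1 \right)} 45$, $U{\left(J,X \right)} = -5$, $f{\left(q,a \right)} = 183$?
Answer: $\frac{183}{31471} - \frac{\sqrt{2018}}{31471} \approx 0.0043875$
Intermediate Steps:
$u = 2025$ ($u = - 9 \left(\left(-5\right) 45\right) = \left(-9\right) \left(-225\right) = 2025$)
$A = -171$ ($A = -168 - 3 = -171$)
$V{\left(M \right)} = \sqrt{2018}$ ($V{\left(M \right)} = \sqrt{-7 + 2025} = \sqrt{2018}$)
$\frac{1}{V{\left(A \right)} + f{\left(53,-678 \right)}} = \frac{1}{\sqrt{2018} + 183} = \frac{1}{183 + \sqrt{2018}}$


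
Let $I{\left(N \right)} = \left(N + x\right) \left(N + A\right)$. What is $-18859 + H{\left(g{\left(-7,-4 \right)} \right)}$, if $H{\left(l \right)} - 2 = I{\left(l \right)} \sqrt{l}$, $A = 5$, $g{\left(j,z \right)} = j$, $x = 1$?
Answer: $-18857 + 12 i \sqrt{7} \approx -18857.0 + 31.749 i$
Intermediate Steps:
$I{\left(N \right)} = \left(1 + N\right) \left(5 + N\right)$ ($I{\left(N \right)} = \left(N + 1\right) \left(N + 5\right) = \left(1 + N\right) \left(5 + N\right)$)
$H{\left(l \right)} = 2 + \sqrt{l} \left(5 + l^{2} + 6 l\right)$ ($H{\left(l \right)} = 2 + \left(5 + l^{2} + 6 l\right) \sqrt{l} = 2 + \sqrt{l} \left(5 + l^{2} + 6 l\right)$)
$-18859 + H{\left(g{\left(-7,-4 \right)} \right)} = -18859 + \left(2 + \sqrt{-7} \left(5 + \left(-7\right)^{2} + 6 \left(-7\right)\right)\right) = -18859 + \left(2 + i \sqrt{7} \left(5 + 49 - 42\right)\right) = -18859 + \left(2 + i \sqrt{7} \cdot 12\right) = -18859 + \left(2 + 12 i \sqrt{7}\right) = -18857 + 12 i \sqrt{7}$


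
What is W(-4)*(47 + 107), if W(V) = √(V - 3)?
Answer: 154*I*√7 ≈ 407.45*I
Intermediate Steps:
W(V) = √(-3 + V)
W(-4)*(47 + 107) = √(-3 - 4)*(47 + 107) = √(-7)*154 = (I*√7)*154 = 154*I*√7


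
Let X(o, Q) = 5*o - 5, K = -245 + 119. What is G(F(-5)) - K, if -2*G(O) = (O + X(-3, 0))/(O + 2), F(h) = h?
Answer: 731/6 ≈ 121.83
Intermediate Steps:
K = -126
X(o, Q) = -5 + 5*o
G(O) = -(-20 + O)/(2*(2 + O)) (G(O) = -(O + (-5 + 5*(-3)))/(2*(O + 2)) = -(O + (-5 - 15))/(2*(2 + O)) = -(O - 20)/(2*(2 + O)) = -(-20 + O)/(2*(2 + O)))
G(F(-5)) - K = (20 - 1*(-5))/(2*(2 - 5)) - 1*(-126) = (½)*(20 + 5)/(-3) + 126 = (½)*(-⅓)*25 + 126 = -25/6 + 126 = 731/6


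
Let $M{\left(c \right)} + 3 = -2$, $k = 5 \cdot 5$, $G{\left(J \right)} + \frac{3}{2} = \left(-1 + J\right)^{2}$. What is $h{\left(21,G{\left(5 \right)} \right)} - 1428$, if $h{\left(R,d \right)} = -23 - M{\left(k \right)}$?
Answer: $-1446$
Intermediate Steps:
$G{\left(J \right)} = - \frac{3}{2} + \left(-1 + J\right)^{2}$
$k = 25$
$M{\left(c \right)} = -5$ ($M{\left(c \right)} = -3 - 2 = -5$)
$h{\left(R,d \right)} = -18$ ($h{\left(R,d \right)} = -23 - -5 = -23 + 5 = -18$)
$h{\left(21,G{\left(5 \right)} \right)} - 1428 = -18 - 1428 = -1446$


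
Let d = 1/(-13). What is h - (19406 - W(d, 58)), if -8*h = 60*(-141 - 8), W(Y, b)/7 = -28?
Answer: -36969/2 ≈ -18485.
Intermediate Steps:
d = -1/13 ≈ -0.076923
W(Y, b) = -196 (W(Y, b) = 7*(-28) = -196)
h = 2235/2 (h = -15*(-141 - 8)/2 = -15*(-149)/2 = -1/8*(-8940) = 2235/2 ≈ 1117.5)
h - (19406 - W(d, 58)) = 2235/2 - (19406 - 1*(-196)) = 2235/2 - (19406 + 196) = 2235/2 - 1*19602 = 2235/2 - 19602 = -36969/2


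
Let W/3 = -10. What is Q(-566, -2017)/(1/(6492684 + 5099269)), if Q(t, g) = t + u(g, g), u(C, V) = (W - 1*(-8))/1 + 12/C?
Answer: -13748148993624/2017 ≈ -6.8161e+9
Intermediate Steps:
W = -30 (W = 3*(-10) = -30)
u(C, V) = -22 + 12/C (u(C, V) = (-30 - 1*(-8))/1 + 12/C = (-30 + 8)*1 + 12/C = -22*1 + 12/C = -22 + 12/C)
Q(t, g) = -22 + t + 12/g (Q(t, g) = t + (-22 + 12/g) = -22 + t + 12/g)
Q(-566, -2017)/(1/(6492684 + 5099269)) = (-22 - 566 + 12/(-2017))/(1/(6492684 + 5099269)) = (-22 - 566 + 12*(-1/2017))/(1/11591953) = (-22 - 566 - 12/2017)/(1/11591953) = -1186008/2017*11591953 = -13748148993624/2017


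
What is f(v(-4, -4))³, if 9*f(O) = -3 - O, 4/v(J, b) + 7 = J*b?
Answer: -29791/531441 ≈ -0.056057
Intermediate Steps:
v(J, b) = 4/(-7 + J*b)
f(O) = -⅓ - O/9 (f(O) = (-3 - O)/9 = -⅓ - O/9)
f(v(-4, -4))³ = (-⅓ - 4/(9*(-7 - 4*(-4))))³ = (-⅓ - 4/(9*(-7 + 16)))³ = (-⅓ - 4/(9*9))³ = (-⅓ - ⅑*4/9)³ = (-⅓ - 4/81)³ = (-31/81)³ = -29791/531441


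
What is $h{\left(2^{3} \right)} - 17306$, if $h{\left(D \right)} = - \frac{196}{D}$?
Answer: $- \frac{34661}{2} \approx -17331.0$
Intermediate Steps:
$h{\left(2^{3} \right)} - 17306 = - \frac{196}{2^{3}} - 17306 = - \frac{196}{8} - 17306 = \left(-196\right) \frac{1}{8} - 17306 = - \frac{49}{2} - 17306 = - \frac{34661}{2}$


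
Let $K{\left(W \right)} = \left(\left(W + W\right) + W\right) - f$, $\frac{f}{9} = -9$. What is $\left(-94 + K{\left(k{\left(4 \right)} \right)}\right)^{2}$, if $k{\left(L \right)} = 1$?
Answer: $100$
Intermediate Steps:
$f = -81$ ($f = 9 \left(-9\right) = -81$)
$K{\left(W \right)} = 81 + 3 W$ ($K{\left(W \right)} = \left(\left(W + W\right) + W\right) - -81 = \left(2 W + W\right) + 81 = 3 W + 81 = 81 + 3 W$)
$\left(-94 + K{\left(k{\left(4 \right)} \right)}\right)^{2} = \left(-94 + \left(81 + 3 \cdot 1\right)\right)^{2} = \left(-94 + \left(81 + 3\right)\right)^{2} = \left(-94 + 84\right)^{2} = \left(-10\right)^{2} = 100$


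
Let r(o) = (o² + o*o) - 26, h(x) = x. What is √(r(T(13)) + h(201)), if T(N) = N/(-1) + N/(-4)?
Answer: 75*√2/4 ≈ 26.517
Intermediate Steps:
T(N) = -5*N/4 (T(N) = N*(-1) + N*(-¼) = -N - N/4 = -5*N/4)
r(o) = -26 + 2*o² (r(o) = (o² + o²) - 26 = 2*o² - 26 = -26 + 2*o²)
√(r(T(13)) + h(201)) = √((-26 + 2*(-5/4*13)²) + 201) = √((-26 + 2*(-65/4)²) + 201) = √((-26 + 2*(4225/16)) + 201) = √((-26 + 4225/8) + 201) = √(4017/8 + 201) = √(5625/8) = 75*√2/4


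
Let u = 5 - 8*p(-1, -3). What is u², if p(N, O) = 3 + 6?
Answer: 4489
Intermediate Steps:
p(N, O) = 9
u = -67 (u = 5 - 8*9 = 5 - 72 = -67)
u² = (-67)² = 4489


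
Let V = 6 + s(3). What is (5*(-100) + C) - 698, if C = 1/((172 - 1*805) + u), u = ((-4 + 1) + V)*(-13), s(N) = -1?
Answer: -789483/659 ≈ -1198.0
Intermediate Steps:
V = 5 (V = 6 - 1 = 5)
u = -26 (u = ((-4 + 1) + 5)*(-13) = (-3 + 5)*(-13) = 2*(-13) = -26)
C = -1/659 (C = 1/((172 - 1*805) - 26) = 1/((172 - 805) - 26) = 1/(-633 - 26) = 1/(-659) = -1/659 ≈ -0.0015175)
(5*(-100) + C) - 698 = (5*(-100) - 1/659) - 698 = (-500 - 1/659) - 698 = -329501/659 - 698 = -789483/659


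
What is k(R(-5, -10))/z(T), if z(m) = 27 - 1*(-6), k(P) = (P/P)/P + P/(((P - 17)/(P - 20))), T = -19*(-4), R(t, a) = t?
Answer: -647/3630 ≈ -0.17824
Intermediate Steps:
T = 76
k(P) = 1/P + P*(-20 + P)/(-17 + P) (k(P) = 1/P + P/(((-17 + P)/(-20 + P))) = 1/P + P*((-20 + P)/(-17 + P)) = 1/P + P*(-20 + P)/(-17 + P))
z(m) = 33 (z(m) = 27 + 6 = 33)
k(R(-5, -10))/z(T) = ((-17 - 5 + (-5)³ - 20*(-5)²)/((-5)*(-17 - 5)))/33 = -⅕*(-17 - 5 - 125 - 20*25)/(-22)*(1/33) = -⅕*(-1/22)*(-17 - 5 - 125 - 500)*(1/33) = -⅕*(-1/22)*(-647)*(1/33) = -647/110*1/33 = -647/3630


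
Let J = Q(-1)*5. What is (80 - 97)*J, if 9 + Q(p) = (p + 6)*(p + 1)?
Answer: 765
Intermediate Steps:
Q(p) = -9 + (1 + p)*(6 + p) (Q(p) = -9 + (p + 6)*(p + 1) = -9 + (6 + p)*(1 + p) = -9 + (1 + p)*(6 + p))
J = -45 (J = (-3 + (-1)² + 7*(-1))*5 = (-3 + 1 - 7)*5 = -9*5 = -45)
(80 - 97)*J = (80 - 97)*(-45) = -17*(-45) = 765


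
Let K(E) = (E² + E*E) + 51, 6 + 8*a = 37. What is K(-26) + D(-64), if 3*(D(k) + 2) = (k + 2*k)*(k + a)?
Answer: 5249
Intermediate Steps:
a = 31/8 (a = -¾ + (⅛)*37 = -¾ + 37/8 = 31/8 ≈ 3.8750)
D(k) = -2 + k*(31/8 + k) (D(k) = -2 + ((k + 2*k)*(k + 31/8))/3 = -2 + ((3*k)*(31/8 + k))/3 = -2 + (3*k*(31/8 + k))/3 = -2 + k*(31/8 + k))
K(E) = 51 + 2*E² (K(E) = (E² + E²) + 51 = 2*E² + 51 = 51 + 2*E²)
K(-26) + D(-64) = (51 + 2*(-26)²) + (-2 + (-64)² + (31/8)*(-64)) = (51 + 2*676) + (-2 + 4096 - 248) = (51 + 1352) + 3846 = 1403 + 3846 = 5249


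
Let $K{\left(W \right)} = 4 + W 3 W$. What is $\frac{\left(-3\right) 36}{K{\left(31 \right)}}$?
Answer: $- \frac{108}{2887} \approx -0.037409$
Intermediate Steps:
$K{\left(W \right)} = 4 + 3 W^{2}$
$\frac{\left(-3\right) 36}{K{\left(31 \right)}} = \frac{\left(-3\right) 36}{4 + 3 \cdot 31^{2}} = - \frac{108}{4 + 3 \cdot 961} = - \frac{108}{4 + 2883} = - \frac{108}{2887}$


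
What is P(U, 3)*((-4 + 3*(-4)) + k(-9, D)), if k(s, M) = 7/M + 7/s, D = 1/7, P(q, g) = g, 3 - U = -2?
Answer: 290/3 ≈ 96.667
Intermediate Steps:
U = 5 (U = 3 - 1*(-2) = 3 + 2 = 5)
D = 1/7 ≈ 0.14286
P(U, 3)*((-4 + 3*(-4)) + k(-9, D)) = 3*((-4 + 3*(-4)) + (7/(1/7) + 7/(-9))) = 3*((-4 - 12) + (7*7 + 7*(-1/9))) = 3*(-16 + (49 - 7/9)) = 3*(-16 + 434/9) = 3*(290/9) = 290/3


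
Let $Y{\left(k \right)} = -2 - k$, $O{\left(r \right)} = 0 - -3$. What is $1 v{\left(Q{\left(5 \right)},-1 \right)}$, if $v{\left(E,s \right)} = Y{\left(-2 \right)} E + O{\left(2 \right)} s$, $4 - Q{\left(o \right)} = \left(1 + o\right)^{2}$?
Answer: $-3$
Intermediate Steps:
$O{\left(r \right)} = 3$ ($O{\left(r \right)} = 0 + 3 = 3$)
$Q{\left(o \right)} = 4 - \left(1 + o\right)^{2}$
$v{\left(E,s \right)} = 3 s$ ($v{\left(E,s \right)} = \left(-2 - -2\right) E + 3 s = \left(-2 + 2\right) E + 3 s = 0 E + 3 s = 0 + 3 s = 3 s$)
$1 v{\left(Q{\left(5 \right)},-1 \right)} = 1 \cdot 3 \left(-1\right) = 1 \left(-3\right) = -3$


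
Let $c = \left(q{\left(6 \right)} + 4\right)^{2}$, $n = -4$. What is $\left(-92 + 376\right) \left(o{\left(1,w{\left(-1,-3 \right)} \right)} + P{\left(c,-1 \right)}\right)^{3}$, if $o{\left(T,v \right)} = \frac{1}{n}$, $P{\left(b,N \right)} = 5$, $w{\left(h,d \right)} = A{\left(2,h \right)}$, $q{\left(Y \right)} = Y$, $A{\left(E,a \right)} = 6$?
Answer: $\frac{486989}{16} \approx 30437.0$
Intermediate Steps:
$w{\left(h,d \right)} = 6$
$c = 100$ ($c = \left(6 + 4\right)^{2} = 10^{2} = 100$)
$o{\left(T,v \right)} = - \frac{1}{4}$ ($o{\left(T,v \right)} = \frac{1}{-4} = - \frac{1}{4}$)
$\left(-92 + 376\right) \left(o{\left(1,w{\left(-1,-3 \right)} \right)} + P{\left(c,-1 \right)}\right)^{3} = \left(-92 + 376\right) \left(- \frac{1}{4} + 5\right)^{3} = 284 \left(\frac{19}{4}\right)^{3} = 284 \cdot \frac{6859}{64} = \frac{486989}{16}$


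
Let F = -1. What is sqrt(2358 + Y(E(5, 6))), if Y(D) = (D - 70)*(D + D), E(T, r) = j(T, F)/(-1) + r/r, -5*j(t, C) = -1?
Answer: sqrt(56182)/5 ≈ 47.405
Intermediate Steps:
j(t, C) = 1/5 (j(t, C) = -1/5*(-1) = 1/5)
E(T, r) = 4/5 (E(T, r) = (1/5)/(-1) + r/r = (1/5)*(-1) + 1 = -1/5 + 1 = 4/5)
Y(D) = 2*D*(-70 + D) (Y(D) = (-70 + D)*(2*D) = 2*D*(-70 + D))
sqrt(2358 + Y(E(5, 6))) = sqrt(2358 + 2*(4/5)*(-70 + 4/5)) = sqrt(2358 + 2*(4/5)*(-346/5)) = sqrt(2358 - 2768/25) = sqrt(56182/25) = sqrt(56182)/5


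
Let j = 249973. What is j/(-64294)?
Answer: -249973/64294 ≈ -3.8880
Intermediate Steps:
j/(-64294) = 249973/(-64294) = 249973*(-1/64294) = -249973/64294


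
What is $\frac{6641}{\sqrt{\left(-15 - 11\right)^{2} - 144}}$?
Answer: $\frac{6641 \sqrt{133}}{266} \approx 287.92$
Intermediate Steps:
$\frac{6641}{\sqrt{\left(-15 - 11\right)^{2} - 144}} = \frac{6641}{\sqrt{\left(-26\right)^{2} - 144}} = \frac{6641}{\sqrt{676 - 144}} = \frac{6641}{\sqrt{532}} = \frac{6641}{2 \sqrt{133}} = 6641 \frac{\sqrt{133}}{266} = \frac{6641 \sqrt{133}}{266}$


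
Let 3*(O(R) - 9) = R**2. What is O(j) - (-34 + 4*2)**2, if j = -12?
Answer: -619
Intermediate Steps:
O(R) = 9 + R**2/3
O(j) - (-34 + 4*2)**2 = (9 + (1/3)*(-12)**2) - (-34 + 4*2)**2 = (9 + (1/3)*144) - (-34 + 8)**2 = (9 + 48) - 1*(-26)**2 = 57 - 1*676 = 57 - 676 = -619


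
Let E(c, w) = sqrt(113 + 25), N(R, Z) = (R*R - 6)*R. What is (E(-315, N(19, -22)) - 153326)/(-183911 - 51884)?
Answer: 153326/235795 - sqrt(138)/235795 ≈ 0.65020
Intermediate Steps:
N(R, Z) = R*(-6 + R**2) (N(R, Z) = (R**2 - 6)*R = (-6 + R**2)*R = R*(-6 + R**2))
E(c, w) = sqrt(138)
(E(-315, N(19, -22)) - 153326)/(-183911 - 51884) = (sqrt(138) - 153326)/(-183911 - 51884) = (-153326 + sqrt(138))/(-235795) = (-153326 + sqrt(138))*(-1/235795) = 153326/235795 - sqrt(138)/235795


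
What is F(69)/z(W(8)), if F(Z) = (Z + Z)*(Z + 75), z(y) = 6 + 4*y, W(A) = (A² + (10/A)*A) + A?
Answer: 9936/167 ≈ 59.497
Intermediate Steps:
W(A) = 10 + A + A² (W(A) = (A² + 10) + A = (10 + A²) + A = 10 + A + A²)
F(Z) = 2*Z*(75 + Z) (F(Z) = (2*Z)*(75 + Z) = 2*Z*(75 + Z))
F(69)/z(W(8)) = (2*69*(75 + 69))/(6 + 4*(10 + 8 + 8²)) = (2*69*144)/(6 + 4*(10 + 8 + 64)) = 19872/(6 + 4*82) = 19872/(6 + 328) = 19872/334 = 19872*(1/334) = 9936/167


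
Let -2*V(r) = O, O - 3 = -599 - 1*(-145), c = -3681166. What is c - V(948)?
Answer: -7362783/2 ≈ -3.6814e+6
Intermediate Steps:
O = -451 (O = 3 + (-599 - 1*(-145)) = 3 + (-599 + 145) = 3 - 454 = -451)
V(r) = 451/2 (V(r) = -½*(-451) = 451/2)
c - V(948) = -3681166 - 1*451/2 = -3681166 - 451/2 = -7362783/2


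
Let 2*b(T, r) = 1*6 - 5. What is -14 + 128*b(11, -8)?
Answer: 50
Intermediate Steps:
b(T, r) = 1/2 (b(T, r) = (1*6 - 5)/2 = (6 - 5)/2 = (1/2)*1 = 1/2)
-14 + 128*b(11, -8) = -14 + 128*(1/2) = -14 + 64 = 50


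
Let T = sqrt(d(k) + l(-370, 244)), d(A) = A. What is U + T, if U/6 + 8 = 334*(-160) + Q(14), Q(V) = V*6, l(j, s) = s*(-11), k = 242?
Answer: -320184 + I*sqrt(2442) ≈ -3.2018e+5 + 49.417*I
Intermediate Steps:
l(j, s) = -11*s
Q(V) = 6*V
T = I*sqrt(2442) (T = sqrt(242 - 11*244) = sqrt(242 - 2684) = sqrt(-2442) = I*sqrt(2442) ≈ 49.417*I)
U = -320184 (U = -48 + 6*(334*(-160) + 6*14) = -48 + 6*(-53440 + 84) = -48 + 6*(-53356) = -48 - 320136 = -320184)
U + T = -320184 + I*sqrt(2442)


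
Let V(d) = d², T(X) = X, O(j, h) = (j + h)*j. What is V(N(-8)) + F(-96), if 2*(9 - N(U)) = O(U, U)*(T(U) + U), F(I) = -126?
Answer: 1066963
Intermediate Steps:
O(j, h) = j*(h + j) (O(j, h) = (h + j)*j = j*(h + j))
N(U) = 9 - 2*U³ (N(U) = 9 - U*(U + U)*(U + U)/2 = 9 - U*(2*U)*2*U/2 = 9 - 2*U²*2*U/2 = 9 - 2*U³)
V(N(-8)) + F(-96) = (9 - 2*(-8)³)² - 126 = (9 - 2*(-512))² - 126 = (9 + 1024)² - 126 = 1033² - 126 = 1067089 - 126 = 1066963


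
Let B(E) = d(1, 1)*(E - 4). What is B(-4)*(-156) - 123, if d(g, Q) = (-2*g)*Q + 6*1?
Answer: 4869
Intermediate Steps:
d(g, Q) = 6 - 2*Q*g (d(g, Q) = -2*Q*g + 6 = 6 - 2*Q*g)
B(E) = -16 + 4*E (B(E) = (6 - 2*1*1)*(E - 4) = (6 - 2)*(-4 + E) = 4*(-4 + E) = -16 + 4*E)
B(-4)*(-156) - 123 = (-16 + 4*(-4))*(-156) - 123 = (-16 - 16)*(-156) - 123 = -32*(-156) - 123 = 4992 - 123 = 4869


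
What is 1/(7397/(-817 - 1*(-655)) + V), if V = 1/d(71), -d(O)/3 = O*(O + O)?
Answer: -408321/18644152 ≈ -0.021901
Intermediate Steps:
d(O) = -6*O² (d(O) = -3*O*(O + O) = -3*O*2*O = -6*O²)
V = -1/30246 (V = 1/(-6*71²) = 1/(-6*5041) = 1/(-30246) = -1/30246 ≈ -3.3062e-5)
1/(7397/(-817 - 1*(-655)) + V) = 1/(7397/(-817 - 1*(-655)) - 1/30246) = 1/(7397/(-817 + 655) - 1/30246) = 1/(7397/(-162) - 1/30246) = 1/(7397*(-1/162) - 1/30246) = 1/(-7397/162 - 1/30246) = 1/(-18644152/408321) = -408321/18644152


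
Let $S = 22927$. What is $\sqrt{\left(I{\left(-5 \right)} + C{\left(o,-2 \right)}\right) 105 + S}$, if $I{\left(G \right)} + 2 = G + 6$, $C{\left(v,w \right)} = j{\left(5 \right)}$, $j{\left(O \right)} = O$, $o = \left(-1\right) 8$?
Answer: $\sqrt{23347} \approx 152.8$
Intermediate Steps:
$o = -8$
$C{\left(v,w \right)} = 5$
$I{\left(G \right)} = 4 + G$ ($I{\left(G \right)} = -2 + \left(G + 6\right) = -2 + \left(6 + G\right) = 4 + G$)
$\sqrt{\left(I{\left(-5 \right)} + C{\left(o,-2 \right)}\right) 105 + S} = \sqrt{\left(\left(4 - 5\right) + 5\right) 105 + 22927} = \sqrt{\left(-1 + 5\right) 105 + 22927} = \sqrt{4 \cdot 105 + 22927} = \sqrt{420 + 22927} = \sqrt{23347}$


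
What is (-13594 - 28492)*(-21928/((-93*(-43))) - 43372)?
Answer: 7300513475816/3999 ≈ 1.8256e+9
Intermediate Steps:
(-13594 - 28492)*(-21928/((-93*(-43))) - 43372) = -42086*(-21928/3999 - 43372) = -42086*(-173466556/3999) = 7300513475816/3999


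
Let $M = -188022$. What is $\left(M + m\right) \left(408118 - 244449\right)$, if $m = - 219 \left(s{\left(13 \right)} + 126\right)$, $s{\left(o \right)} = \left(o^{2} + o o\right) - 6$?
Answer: $-47189700756$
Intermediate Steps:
$s{\left(o \right)} = -6 + 2 o^{2}$ ($s{\left(o \right)} = \left(o^{2} + o^{2}\right) - 6 = 2 o^{2} - 6 = -6 + 2 o^{2}$)
$m = -100302$ ($m = - 219 \left(\left(-6 + 2 \cdot 13^{2}\right) + 126\right) = - 219 \left(\left(-6 + 2 \cdot 169\right) + 126\right) = - 219 \left(\left(-6 + 338\right) + 126\right) = - 219 \left(332 + 126\right) = \left(-219\right) 458 = -100302$)
$\left(M + m\right) \left(408118 - 244449\right) = \left(-188022 - 100302\right) \left(408118 - 244449\right) = \left(-288324\right) 163669 = -47189700756$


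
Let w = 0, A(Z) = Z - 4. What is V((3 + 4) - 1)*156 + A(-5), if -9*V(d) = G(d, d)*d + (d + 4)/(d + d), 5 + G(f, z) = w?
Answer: 4469/9 ≈ 496.56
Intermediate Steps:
A(Z) = -4 + Z
G(f, z) = -5 (G(f, z) = -5 + 0 = -5)
V(d) = 5*d/9 - (4 + d)/(18*d) (V(d) = -(-5*d + (d + 4)/(d + d))/9 = -(-5*d + (4 + d)/((2*d)))/9 = -(-5*d + (4 + d)*(1/(2*d)))/9 = -(-5*d + (4 + d)/(2*d))/9 = 5*d/9 - (4 + d)/(18*d))
V((3 + 4) - 1)*156 + A(-5) = ((-4 - ((3 + 4) - 1) + 10*((3 + 4) - 1)²)/(18*((3 + 4) - 1)))*156 + (-4 - 5) = ((-4 - (7 - 1) + 10*(7 - 1)²)/(18*(7 - 1)))*156 - 9 = ((1/18)*(-4 - 1*6 + 10*6²)/6)*156 - 9 = ((1/18)*(⅙)*(-4 - 6 + 10*36))*156 - 9 = ((1/18)*(⅙)*(-4 - 6 + 360))*156 - 9 = ((1/18)*(⅙)*350)*156 - 9 = (175/54)*156 - 9 = 4550/9 - 9 = 4469/9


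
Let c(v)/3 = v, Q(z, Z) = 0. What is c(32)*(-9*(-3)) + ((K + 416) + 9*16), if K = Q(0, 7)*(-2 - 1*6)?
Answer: 3152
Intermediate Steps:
c(v) = 3*v
K = 0 (K = 0*(-2 - 1*6) = 0*(-2 - 6) = 0*(-8) = 0)
c(32)*(-9*(-3)) + ((K + 416) + 9*16) = (3*32)*(-9*(-3)) + ((0 + 416) + 9*16) = 96*27 + (416 + 144) = 2592 + 560 = 3152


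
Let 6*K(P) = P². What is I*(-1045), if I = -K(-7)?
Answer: 51205/6 ≈ 8534.2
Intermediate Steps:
K(P) = P²/6
I = -49/6 (I = -(-7)²/6 = -49/6 ≈ -8.1667)
I*(-1045) = -49/6*(-1045) = 51205/6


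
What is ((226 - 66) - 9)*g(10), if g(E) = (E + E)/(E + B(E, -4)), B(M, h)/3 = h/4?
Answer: 3020/7 ≈ 431.43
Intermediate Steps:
B(M, h) = 3*h/4 (B(M, h) = 3*(h/4) = 3*h/4)
g(E) = 2*E/(-3 + E) (g(E) = (E + E)/(E + (3/4)*(-4)) = (2*E)/(E - 3) = (2*E)/(-3 + E) = 2*E/(-3 + E))
((226 - 66) - 9)*g(10) = ((226 - 66) - 9)*(2*10/(-3 + 10)) = (160 - 9)*(2*10/7) = 151*(2*10*(1/7)) = 151*(20/7) = 3020/7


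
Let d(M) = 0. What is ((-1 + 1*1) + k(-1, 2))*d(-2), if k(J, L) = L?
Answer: 0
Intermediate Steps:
((-1 + 1*1) + k(-1, 2))*d(-2) = ((-1 + 1*1) + 2)*0 = ((-1 + 1) + 2)*0 = (0 + 2)*0 = 2*0 = 0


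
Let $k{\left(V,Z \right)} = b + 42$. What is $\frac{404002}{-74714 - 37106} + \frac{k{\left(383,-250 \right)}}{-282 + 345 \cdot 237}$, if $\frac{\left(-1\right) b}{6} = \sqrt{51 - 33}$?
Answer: $- \frac{5485766421}{1518571510} - \frac{6 \sqrt{2}}{27161} \approx -3.6128$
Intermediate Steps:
$b = - 18 \sqrt{2}$ ($b = - 6 \sqrt{51 - 33} = - 6 \sqrt{18} = - 6 \cdot 3 \sqrt{2} = - 18 \sqrt{2} \approx -25.456$)
$k{\left(V,Z \right)} = 42 - 18 \sqrt{2}$ ($k{\left(V,Z \right)} = - 18 \sqrt{2} + 42 = 42 - 18 \sqrt{2}$)
$\frac{404002}{-74714 - 37106} + \frac{k{\left(383,-250 \right)}}{-282 + 345 \cdot 237} = \frac{404002}{-74714 - 37106} + \frac{42 - 18 \sqrt{2}}{-282 + 345 \cdot 237} = \frac{404002}{-111820} + \frac{42 - 18 \sqrt{2}}{-282 + 81765} = 404002 \left(- \frac{1}{111820}\right) + \frac{42 - 18 \sqrt{2}}{81483} = - \frac{202001}{55910} + \left(42 - 18 \sqrt{2}\right) \frac{1}{81483} = - \frac{202001}{55910} + \left(\frac{14}{27161} - \frac{6 \sqrt{2}}{27161}\right) = - \frac{5485766421}{1518571510} - \frac{6 \sqrt{2}}{27161}$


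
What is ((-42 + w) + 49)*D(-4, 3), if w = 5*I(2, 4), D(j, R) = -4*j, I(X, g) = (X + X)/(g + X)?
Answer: 496/3 ≈ 165.33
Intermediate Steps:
I(X, g) = 2*X/(X + g) (I(X, g) = (2*X)/(X + g) = 2*X/(X + g))
w = 10/3 (w = 5*(2*2/(2 + 4)) = 5*(2*2/6) = 5*(2*2*(1/6)) = 5*(2/3) = 10/3 ≈ 3.3333)
((-42 + w) + 49)*D(-4, 3) = ((-42 + 10/3) + 49)*(-4*(-4)) = (-116/3 + 49)*16 = (31/3)*16 = 496/3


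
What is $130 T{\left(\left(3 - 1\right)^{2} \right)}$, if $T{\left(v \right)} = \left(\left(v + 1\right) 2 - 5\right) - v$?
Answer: $130$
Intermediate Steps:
$T{\left(v \right)} = -3 + v$ ($T{\left(v \right)} = \left(\left(1 + v\right) 2 - 5\right) - v = \left(\left(2 + 2 v\right) - 5\right) - v = \left(-3 + 2 v\right) - v = -3 + v$)
$130 T{\left(\left(3 - 1\right)^{2} \right)} = 130 \left(-3 + \left(3 - 1\right)^{2}\right) = 130 \left(-3 + 2^{2}\right) = 130 \left(-3 + 4\right) = 130 \cdot 1 = 130$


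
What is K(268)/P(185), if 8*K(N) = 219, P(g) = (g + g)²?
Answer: 219/1095200 ≈ 0.00019996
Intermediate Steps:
P(g) = 4*g² (P(g) = (2*g)² = 4*g²)
K(N) = 219/8 (K(N) = (⅛)*219 = 219/8)
K(268)/P(185) = 219/(8*((4*185²))) = 219/(8*((4*34225))) = (219/8)/136900 = (219/8)*(1/136900) = 219/1095200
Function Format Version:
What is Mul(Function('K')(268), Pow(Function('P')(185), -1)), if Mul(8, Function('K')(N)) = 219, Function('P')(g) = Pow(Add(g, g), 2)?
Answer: Rational(219, 1095200) ≈ 0.00019996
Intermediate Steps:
Function('P')(g) = Mul(4, Pow(g, 2)) (Function('P')(g) = Pow(Mul(2, g), 2) = Mul(4, Pow(g, 2)))
Function('K')(N) = Rational(219, 8) (Function('K')(N) = Mul(Rational(1, 8), 219) = Rational(219, 8))
Mul(Function('K')(268), Pow(Function('P')(185), -1)) = Mul(Rational(219, 8), Pow(Mul(4, Pow(185, 2)), -1)) = Mul(Rational(219, 8), Pow(Mul(4, 34225), -1)) = Mul(Rational(219, 8), Pow(136900, -1)) = Mul(Rational(219, 8), Rational(1, 136900)) = Rational(219, 1095200)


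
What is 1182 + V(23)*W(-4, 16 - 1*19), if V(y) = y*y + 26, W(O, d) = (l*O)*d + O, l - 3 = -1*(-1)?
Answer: 25602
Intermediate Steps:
l = 4 (l = 3 - 1*(-1) = 3 + 1 = 4)
W(O, d) = O + 4*O*d (W(O, d) = (4*O)*d + O = 4*O*d + O = O + 4*O*d)
V(y) = 26 + y**2 (V(y) = y**2 + 26 = 26 + y**2)
1182 + V(23)*W(-4, 16 - 1*19) = 1182 + (26 + 23**2)*(-4*(1 + 4*(16 - 1*19))) = 1182 + (26 + 529)*(-4*(1 + 4*(16 - 19))) = 1182 + 555*(-4*(1 + 4*(-3))) = 1182 + 555*(-4*(1 - 12)) = 1182 + 555*(-4*(-11)) = 1182 + 555*44 = 1182 + 24420 = 25602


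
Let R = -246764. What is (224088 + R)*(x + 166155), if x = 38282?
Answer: -4635813412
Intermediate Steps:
(224088 + R)*(x + 166155) = (224088 - 246764)*(38282 + 166155) = -22676*204437 = -4635813412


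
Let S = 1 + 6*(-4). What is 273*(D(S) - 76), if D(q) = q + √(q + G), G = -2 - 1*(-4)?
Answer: -27027 + 273*I*√21 ≈ -27027.0 + 1251.0*I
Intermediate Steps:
S = -23 (S = 1 - 24 = -23)
G = 2 (G = -2 + 4 = 2)
D(q) = q + √(2 + q) (D(q) = q + √(q + 2) = q + √(2 + q))
273*(D(S) - 76) = 273*((-23 + √(2 - 23)) - 76) = 273*((-23 + √(-21)) - 76) = 273*((-23 + I*√21) - 76) = 273*(-99 + I*√21) = -27027 + 273*I*√21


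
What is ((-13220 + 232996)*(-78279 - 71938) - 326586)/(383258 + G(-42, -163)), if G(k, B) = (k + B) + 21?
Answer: -16507208989/191537 ≈ -86183.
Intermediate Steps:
G(k, B) = 21 + B + k (G(k, B) = (B + k) + 21 = 21 + B + k)
((-13220 + 232996)*(-78279 - 71938) - 326586)/(383258 + G(-42, -163)) = ((-13220 + 232996)*(-78279 - 71938) - 326586)/(383258 + (21 - 163 - 42)) = (219776*(-150217) - 326586)/(383258 - 184) = (-33014091392 - 326586)/383074 = -33014417978*1/383074 = -16507208989/191537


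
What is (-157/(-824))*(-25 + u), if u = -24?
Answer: -7693/824 ≈ -9.3362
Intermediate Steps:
(-157/(-824))*(-25 + u) = (-157/(-824))*(-25 - 24) = -157*(-1/824)*(-49) = (157/824)*(-49) = -7693/824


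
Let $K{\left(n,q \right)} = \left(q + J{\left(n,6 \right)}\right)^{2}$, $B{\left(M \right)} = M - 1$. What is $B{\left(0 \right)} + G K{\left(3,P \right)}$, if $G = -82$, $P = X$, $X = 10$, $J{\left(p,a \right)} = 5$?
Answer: $-18451$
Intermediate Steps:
$B{\left(M \right)} = -1 + M$ ($B{\left(M \right)} = M - 1 = -1 + M$)
$P = 10$
$K{\left(n,q \right)} = \left(5 + q\right)^{2}$ ($K{\left(n,q \right)} = \left(q + 5\right)^{2} = \left(5 + q\right)^{2}$)
$B{\left(0 \right)} + G K{\left(3,P \right)} = \left(-1 + 0\right) - 82 \left(5 + 10\right)^{2} = -1 - 82 \cdot 15^{2} = -1 - 18450 = -18451$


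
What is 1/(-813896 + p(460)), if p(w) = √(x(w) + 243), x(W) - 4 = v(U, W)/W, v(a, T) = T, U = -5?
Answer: -101737/82803337321 - √62/331213349284 ≈ -1.2287e-6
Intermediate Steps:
x(W) = 5 (x(W) = 4 + W/W = 4 + 1 = 5)
p(w) = 2*√62 (p(w) = √(5 + 243) = √248 = 2*√62)
1/(-813896 + p(460)) = 1/(-813896 + 2*√62)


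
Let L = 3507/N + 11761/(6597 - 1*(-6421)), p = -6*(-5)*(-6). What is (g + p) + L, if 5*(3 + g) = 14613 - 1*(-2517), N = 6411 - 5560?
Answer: 1564462957/481666 ≈ 3248.0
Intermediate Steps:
N = 851
g = 3423 (g = -3 + (14613 - 1*(-2517))/5 = -3 + (14613 + 2517)/5 = -3 + (⅕)*17130 = -3 + 3426 = 3423)
p = -180 (p = 30*(-6) = -180)
L = 2420119/481666 (L = 3507/851 + 11761/(6597 - 1*(-6421)) = 3507*(1/851) + 11761/(6597 + 6421) = 3507/851 + 11761/13018 = 2420119/481666 ≈ 5.0245)
(g + p) + L = (3423 - 180) + 2420119/481666 = 3243 + 2420119/481666 = 1564462957/481666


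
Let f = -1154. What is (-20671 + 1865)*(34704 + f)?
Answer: -630941300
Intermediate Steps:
(-20671 + 1865)*(34704 + f) = (-20671 + 1865)*(34704 - 1154) = -18806*33550 = -630941300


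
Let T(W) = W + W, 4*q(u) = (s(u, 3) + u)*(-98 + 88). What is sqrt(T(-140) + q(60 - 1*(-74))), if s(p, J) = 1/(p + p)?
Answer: I*sqrt(44172430)/268 ≈ 24.799*I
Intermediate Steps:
s(p, J) = 1/(2*p)
q(u) = -5*u/2 - 5/(4*u) (q(u) = ((1/(2*u) + u)*(-98 + 88))/4 = ((u + 1/(2*u))*(-10))/4 = (-10*u - 5/u)/4 = -5*u/2 - 5/(4*u))
T(W) = 2*W
sqrt(T(-140) + q(60 - 1*(-74))) = sqrt(2*(-140) + 5*(-1 - 2*(60 - 1*(-74))**2)/(4*(60 - 1*(-74)))) = sqrt(-280 + 5*(-1 - 2*(60 + 74)**2)/(4*(60 + 74))) = sqrt(-280 + (5/4)*(-1 - 2*134**2)/134) = sqrt(-280 + (5/4)*(1/134)*(-1 - 2*17956)) = sqrt(-280 + (5/4)*(1/134)*(-1 - 35912)) = sqrt(-280 + (5/4)*(1/134)*(-35913)) = sqrt(-280 - 179565/536) = sqrt(-329645/536) = I*sqrt(44172430)/268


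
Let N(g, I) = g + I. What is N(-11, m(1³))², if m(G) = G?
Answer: 100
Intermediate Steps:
N(g, I) = I + g
N(-11, m(1³))² = (1³ - 11)² = (1 - 11)² = (-10)² = 100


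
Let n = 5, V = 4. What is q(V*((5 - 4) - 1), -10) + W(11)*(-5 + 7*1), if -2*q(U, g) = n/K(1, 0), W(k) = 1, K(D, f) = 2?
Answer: ¾ ≈ 0.75000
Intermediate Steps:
q(U, g) = -5/4 (q(U, g) = -5/(2*2) = -½*5/2 = -5/4)
q(V*((5 - 4) - 1), -10) + W(11)*(-5 + 7*1) = -5/4 + 1*(-5 + 7*1) = -5/4 + 1*(-5 + 7) = -5/4 + 1*2 = -5/4 + 2 = ¾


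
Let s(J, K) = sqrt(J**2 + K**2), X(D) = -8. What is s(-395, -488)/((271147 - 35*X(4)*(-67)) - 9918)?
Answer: sqrt(394169)/242469 ≈ 0.0025893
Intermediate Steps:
s(-395, -488)/((271147 - 35*X(4)*(-67)) - 9918) = sqrt((-395)**2 + (-488)**2)/((271147 - 35*(-8)*(-67)) - 9918) = sqrt(156025 + 238144)/((271147 + 280*(-67)) - 9918) = sqrt(394169)/((271147 - 18760) - 9918) = sqrt(394169)/(252387 - 9918) = sqrt(394169)/242469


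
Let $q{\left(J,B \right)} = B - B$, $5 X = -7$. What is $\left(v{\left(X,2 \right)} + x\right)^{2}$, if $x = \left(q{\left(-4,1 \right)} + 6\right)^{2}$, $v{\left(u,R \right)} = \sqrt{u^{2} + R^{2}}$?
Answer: $\frac{\left(180 + \sqrt{149}\right)^{2}}{25} \approx 1477.7$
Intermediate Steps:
$X = - \frac{7}{5}$ ($X = \frac{1}{5} \left(-7\right) = - \frac{7}{5} \approx -1.4$)
$v{\left(u,R \right)} = \sqrt{R^{2} + u^{2}}$
$q{\left(J,B \right)} = 0$
$x = 36$ ($x = \left(0 + 6\right)^{2} = 6^{2} = 36$)
$\left(v{\left(X,2 \right)} + x\right)^{2} = \left(\sqrt{2^{2} + \left(- \frac{7}{5}\right)^{2}} + 36\right)^{2} = \left(\sqrt{4 + \frac{49}{25}} + 36\right)^{2} = \left(\sqrt{\frac{149}{25}} + 36\right)^{2} = \left(\frac{\sqrt{149}}{5} + 36\right)^{2} = \left(36 + \frac{\sqrt{149}}{5}\right)^{2}$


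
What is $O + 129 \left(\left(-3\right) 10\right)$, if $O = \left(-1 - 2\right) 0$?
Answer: $-3870$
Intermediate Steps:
$O = 0$ ($O = \left(-3\right) 0 = 0$)
$O + 129 \left(\left(-3\right) 10\right) = 0 + 129 \left(\left(-3\right) 10\right) = 0 + 129 \left(-30\right) = 0 - 3870 = -3870$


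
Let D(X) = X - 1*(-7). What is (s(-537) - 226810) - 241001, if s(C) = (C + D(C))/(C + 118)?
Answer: -196011742/419 ≈ -4.6781e+5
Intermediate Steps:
D(X) = 7 + X (D(X) = X + 7 = 7 + X)
s(C) = (7 + 2*C)/(118 + C) (s(C) = (C + (7 + C))/(C + 118) = (7 + 2*C)/(118 + C))
(s(-537) - 226810) - 241001 = ((7 + 2*(-537))/(118 - 537) - 226810) - 241001 = ((7 - 1074)/(-419) - 226810) - 241001 = (-1/419*(-1067) - 226810) - 241001 = (1067/419 - 226810) - 241001 = -95032323/419 - 241001 = -196011742/419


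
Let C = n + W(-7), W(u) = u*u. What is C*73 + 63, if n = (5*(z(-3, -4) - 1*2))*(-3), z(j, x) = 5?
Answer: 355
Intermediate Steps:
W(u) = u²
n = -45 (n = (5*(5 - 1*2))*(-3) = (5*(5 - 2))*(-3) = (5*3)*(-3) = 15*(-3) = -45)
C = 4 (C = -45 + (-7)² = -45 + 49 = 4)
C*73 + 63 = 4*73 + 63 = 292 + 63 = 355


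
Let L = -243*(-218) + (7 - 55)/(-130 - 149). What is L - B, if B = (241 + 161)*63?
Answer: 2571280/93 ≈ 27648.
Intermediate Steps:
B = 25326 (B = 402*63 = 25326)
L = 4926598/93 (L = 52974 - 48/(-279) = 52974 - 48*(-1/279) = 52974 + 16/93 = 4926598/93 ≈ 52974.)
L - B = 4926598/93 - 1*25326 = 4926598/93 - 25326 = 2571280/93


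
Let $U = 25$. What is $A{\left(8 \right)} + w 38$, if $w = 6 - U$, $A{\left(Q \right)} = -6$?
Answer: $-728$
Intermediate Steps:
$w = -19$ ($w = 6 - 25 = -19$)
$A{\left(8 \right)} + w 38 = -6 - 722 = -728$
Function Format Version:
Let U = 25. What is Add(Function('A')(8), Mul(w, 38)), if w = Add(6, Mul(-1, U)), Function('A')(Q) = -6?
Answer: -728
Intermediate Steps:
w = -19 (w = Add(6, Mul(-1, 25)) = Add(6, -25) = -19)
Add(Function('A')(8), Mul(w, 38)) = Add(-6, Mul(-19, 38)) = Add(-6, -722) = -728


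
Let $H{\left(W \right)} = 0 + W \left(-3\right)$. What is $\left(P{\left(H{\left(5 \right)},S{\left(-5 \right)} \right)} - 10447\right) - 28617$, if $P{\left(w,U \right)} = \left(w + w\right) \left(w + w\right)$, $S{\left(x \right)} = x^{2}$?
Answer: $-38164$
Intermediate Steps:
$H{\left(W \right)} = - 3 W$ ($H{\left(W \right)} = 0 - 3 W = - 3 W$)
$P{\left(w,U \right)} = 4 w^{2}$ ($P{\left(w,U \right)} = 2 w 2 w = 4 w^{2}$)
$\left(P{\left(H{\left(5 \right)},S{\left(-5 \right)} \right)} - 10447\right) - 28617 = \left(4 \left(\left(-3\right) 5\right)^{2} - 10447\right) - 28617 = \left(4 \left(-15\right)^{2} - 10447\right) - 28617 = \left(4 \cdot 225 - 10447\right) - 28617 = \left(900 - 10447\right) - 28617 = -9547 - 28617 = -38164$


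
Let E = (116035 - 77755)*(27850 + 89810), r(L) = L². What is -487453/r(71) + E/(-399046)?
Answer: -11449652593319/1005795443 ≈ -11384.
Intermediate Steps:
E = 4504024800 (E = 38280*117660 = 4504024800)
-487453/r(71) + E/(-399046) = -487453/(71²) + 4504024800/(-399046) = -487453/5041 + 4504024800*(-1/399046) = -487453*1/5041 - 2252012400/199523 = -487453/5041 - 2252012400/199523 = -11449652593319/1005795443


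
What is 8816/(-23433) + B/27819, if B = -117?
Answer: -27554885/72431403 ≈ -0.38043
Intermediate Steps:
8816/(-23433) + B/27819 = 8816/(-23433) - 117/27819 = 8816*(-1/23433) - 117*1/27819 = -8816/23433 - 13/3091 = -27554885/72431403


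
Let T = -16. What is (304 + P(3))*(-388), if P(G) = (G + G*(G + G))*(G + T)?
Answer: -12028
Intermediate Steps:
P(G) = (-16 + G)*(G + 2*G²) (P(G) = (G + G*(G + G))*(G - 16) = (G + G*(2*G))*(-16 + G) = (G + 2*G²)*(-16 + G) = (-16 + G)*(G + 2*G²))
(304 + P(3))*(-388) = (304 + 3*(-16 - 31*3 + 2*3²))*(-388) = (304 + 3*(-16 - 93 + 2*9))*(-388) = (304 + 3*(-16 - 93 + 18))*(-388) = (304 + 3*(-91))*(-388) = (304 - 273)*(-388) = 31*(-388) = -12028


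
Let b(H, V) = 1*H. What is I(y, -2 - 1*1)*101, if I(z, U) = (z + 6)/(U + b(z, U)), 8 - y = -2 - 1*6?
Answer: 2222/13 ≈ 170.92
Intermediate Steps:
b(H, V) = H
y = 16 (y = 8 - (-2 - 1*6) = 8 - (-2 - 6) = 8 - 1*(-8) = 8 + 8 = 16)
I(z, U) = (6 + z)/(U + z) (I(z, U) = (z + 6)/(U + z) = (6 + z)/(U + z))
I(y, -2 - 1*1)*101 = ((6 + 16)/((-2 - 1*1) + 16))*101 = (22/((-2 - 1) + 16))*101 = (22/(-3 + 16))*101 = (22/13)*101 = 2222/13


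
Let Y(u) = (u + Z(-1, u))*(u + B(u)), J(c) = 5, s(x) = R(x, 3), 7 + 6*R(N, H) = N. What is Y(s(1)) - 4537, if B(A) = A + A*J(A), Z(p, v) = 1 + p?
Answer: -4530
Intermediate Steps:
R(N, H) = -7/6 + N/6
s(x) = -7/6 + x/6
B(A) = 6*A (B(A) = A + A*5 = A + 5*A = 6*A)
Y(u) = 7*u² (Y(u) = (u + (1 - 1))*(u + 6*u) = (u + 0)*(7*u) = u*(7*u) = 7*u²)
Y(s(1)) - 4537 = 7*(-7/6 + (⅙)*1)² - 4537 = 7*(-7/6 + ⅙)² - 4537 = 7*(-1)² - 4537 = 7*1 - 4537 = 7 - 4537 = -4530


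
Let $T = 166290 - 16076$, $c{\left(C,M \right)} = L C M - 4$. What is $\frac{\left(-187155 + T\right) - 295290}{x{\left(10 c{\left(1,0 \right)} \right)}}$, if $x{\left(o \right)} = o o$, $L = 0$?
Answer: $- \frac{332231}{1600} \approx -207.64$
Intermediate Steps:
$c{\left(C,M \right)} = -4$ ($c{\left(C,M \right)} = 0 C M - 4 = 0 M - 4 = 0 - 4 = -4$)
$T = 150214$ ($T = 166290 - 16076 = 150214$)
$x{\left(o \right)} = o^{2}$
$\frac{\left(-187155 + T\right) - 295290}{x{\left(10 c{\left(1,0 \right)} \right)}} = \frac{\left(-187155 + 150214\right) - 295290}{\left(10 \left(-4\right)\right)^{2}} = \frac{-36941 - 295290}{\left(-40\right)^{2}} = - \frac{332231}{1600}$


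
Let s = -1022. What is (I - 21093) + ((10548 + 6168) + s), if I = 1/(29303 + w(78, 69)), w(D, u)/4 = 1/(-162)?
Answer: -12814747778/2373541 ≈ -5399.0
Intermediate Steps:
w(D, u) = -2/81 (w(D, u) = 4/(-162) = 4*(-1/162) = -2/81)
I = 81/2373541 (I = 1/(29303 - 2/81) = 1/(2373541/81) = 81/2373541 ≈ 3.4126e-5)
(I - 21093) + ((10548 + 6168) + s) = (81/2373541 - 21093) + ((10548 + 6168) - 1022) = -50065100232/2373541 + (16716 - 1022) = -50065100232/2373541 + 15694 = -12814747778/2373541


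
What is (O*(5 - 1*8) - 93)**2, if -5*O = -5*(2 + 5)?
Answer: 12996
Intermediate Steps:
O = 7 (O = -(-1)*(2 + 5) = -(-1)*7 = -1/5*(-35) = 7)
(O*(5 - 1*8) - 93)**2 = (7*(5 - 1*8) - 93)**2 = (7*(5 - 8) - 93)**2 = (7*(-3) - 93)**2 = (-21 - 93)**2 = (-114)**2 = 12996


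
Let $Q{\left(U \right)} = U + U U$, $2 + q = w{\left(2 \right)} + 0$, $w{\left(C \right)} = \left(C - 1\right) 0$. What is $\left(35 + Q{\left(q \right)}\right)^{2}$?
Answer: $1369$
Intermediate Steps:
$w{\left(C \right)} = 0$ ($w{\left(C \right)} = \left(-1 + C\right) 0 = 0$)
$q = -2$ ($q = -2 + \left(0 + 0\right) = -2 + 0 = -2$)
$Q{\left(U \right)} = U + U^{2}$
$\left(35 + Q{\left(q \right)}\right)^{2} = \left(35 - 2 \left(1 - 2\right)\right)^{2} = \left(35 - -2\right)^{2} = \left(35 + 2\right)^{2} = 37^{2} = 1369$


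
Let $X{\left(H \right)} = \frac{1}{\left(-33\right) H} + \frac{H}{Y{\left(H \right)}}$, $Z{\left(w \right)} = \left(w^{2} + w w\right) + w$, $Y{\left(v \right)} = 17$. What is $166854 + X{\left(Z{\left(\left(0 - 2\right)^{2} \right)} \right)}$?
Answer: $\frac{3369826135}{20196} \approx 1.6686 \cdot 10^{5}$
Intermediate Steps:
$Z{\left(w \right)} = w + 2 w^{2}$ ($Z{\left(w \right)} = \left(w^{2} + w^{2}\right) + w = 2 w^{2} + w = w + 2 w^{2}$)
$X{\left(H \right)} = - \frac{1}{33 H} + \frac{H}{17}$ ($X{\left(H \right)} = \frac{1}{\left(-33\right) H} + \frac{H}{17} = - \frac{1}{33 H} + H \frac{1}{17} = - \frac{1}{33 H} + \frac{H}{17}$)
$166854 + X{\left(Z{\left(\left(0 - 2\right)^{2} \right)} \right)} = 166854 - \left(\frac{\frac{1}{\left(0 - 2\right)^{2}} \frac{1}{1 + 2 \left(0 - 2\right)^{2}}}{33} - \frac{\left(0 - 2\right)^{2} \left(1 + 2 \left(0 - 2\right)^{2}\right)}{17}\right) = 166854 - \left(\frac{\frac{1}{4} \frac{1}{1 + 2 \left(-2\right)^{2}}}{33} - \frac{\left(-2\right)^{2} \left(1 + 2 \left(-2\right)^{2}\right)}{17}\right) = 166854 - \left(\frac{\frac{1}{4} \frac{1}{1 + 2 \cdot 4}}{33} - \frac{4 \left(1 + 2 \cdot 4\right)}{17}\right) = 166854 - \left(\frac{\frac{1}{4} \frac{1}{1 + 8}}{33} - \frac{4 \left(1 + 8\right)}{17}\right) = 166854 - \left(\frac{1}{1188} - \frac{4}{17} \cdot 9\right) = 166854 + \left(- \frac{1}{33 \cdot 36} + \frac{1}{17} \cdot 36\right) = 166854 + \left(\left(- \frac{1}{33}\right) \frac{1}{36} + \frac{36}{17}\right) = 166854 + \left(- \frac{1}{1188} + \frac{36}{17}\right) = 166854 + \frac{42751}{20196} = \frac{3369826135}{20196}$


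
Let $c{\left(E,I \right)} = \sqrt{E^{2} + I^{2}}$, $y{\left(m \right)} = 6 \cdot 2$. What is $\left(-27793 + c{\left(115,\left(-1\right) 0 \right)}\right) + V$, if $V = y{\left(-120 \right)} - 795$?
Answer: $-28461$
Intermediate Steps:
$y{\left(m \right)} = 12$
$V = -783$ ($V = 12 - 795 = -783$)
$\left(-27793 + c{\left(115,\left(-1\right) 0 \right)}\right) + V = \left(-27793 + \sqrt{115^{2} + \left(\left(-1\right) 0\right)^{2}}\right) - 783 = \left(-27793 + \sqrt{13225 + 0^{2}}\right) - 783 = \left(-27793 + \sqrt{13225 + 0}\right) - 783 = \left(-27793 + \sqrt{13225}\right) - 783 = \left(-27793 + 115\right) - 783 = -27678 - 783 = -28461$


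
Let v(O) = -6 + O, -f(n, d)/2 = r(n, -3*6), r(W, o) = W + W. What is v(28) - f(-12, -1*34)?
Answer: -26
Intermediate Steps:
r(W, o) = 2*W
f(n, d) = -4*n
v(28) - f(-12, -1*34) = (-6 + 28) - (-4)*(-12) = 22 - 1*48 = 22 - 48 = -26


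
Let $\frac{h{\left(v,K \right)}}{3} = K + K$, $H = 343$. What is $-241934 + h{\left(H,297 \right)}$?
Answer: $-240152$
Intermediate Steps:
$h{\left(v,K \right)} = 6 K$ ($h{\left(v,K \right)} = 3 \left(K + K\right) = 3 \cdot 2 K = 6 K$)
$-241934 + h{\left(H,297 \right)} = -241934 + 6 \cdot 297 = -241934 + 1782 = -240152$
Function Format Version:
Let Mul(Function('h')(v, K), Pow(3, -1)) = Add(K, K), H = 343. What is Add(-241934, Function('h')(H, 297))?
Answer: -240152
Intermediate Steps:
Function('h')(v, K) = Mul(6, K) (Function('h')(v, K) = Mul(3, Add(K, K)) = Mul(3, Mul(2, K)) = Mul(6, K))
Add(-241934, Function('h')(H, 297)) = Add(-241934, Mul(6, 297)) = Add(-241934, 1782) = -240152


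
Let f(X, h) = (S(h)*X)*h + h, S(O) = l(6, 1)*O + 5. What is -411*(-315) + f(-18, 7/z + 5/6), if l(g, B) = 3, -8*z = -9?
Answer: 1135340/9 ≈ 1.2615e+5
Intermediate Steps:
z = 9/8 (z = -⅛*(-9) = 9/8 ≈ 1.1250)
S(O) = 5 + 3*O (S(O) = 3*O + 5 = 5 + 3*O)
f(X, h) = h + X*h*(5 + 3*h) (f(X, h) = ((5 + 3*h)*X)*h + h = (X*(5 + 3*h))*h + h = X*h*(5 + 3*h) + h = h + X*h*(5 + 3*h))
-411*(-315) + f(-18, 7/z + 5/6) = -411*(-315) + (7/(9/8) + 5/6)*(1 - 18*(5 + 3*(7/(9/8) + 5/6))) = 129465 + (7*(8/9) + 5*(⅙))*(1 - 18*(5 + 3*(7*(8/9) + 5*(⅙)))) = 129465 + (56/9 + ⅚)*(1 - 18*(5 + 3*(56/9 + ⅚))) = 129465 + 127*(1 - 18*(5 + 3*(127/18)))/18 = 129465 + 127*(1 - 18*(5 + 127/6))/18 = 129465 + 127*(1 - 18*157/6)/18 = 129465 + 127*(1 - 471)/18 = 129465 + (127/18)*(-470) = 129465 - 29845/9 = 1135340/9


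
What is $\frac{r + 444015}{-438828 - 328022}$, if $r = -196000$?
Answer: $- \frac{49603}{153370} \approx -0.32342$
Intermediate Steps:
$\frac{r + 444015}{-438828 - 328022} = \frac{-196000 + 444015}{-438828 - 328022} = \frac{248015}{-766850} = 248015 \left(- \frac{1}{766850}\right) = - \frac{49603}{153370}$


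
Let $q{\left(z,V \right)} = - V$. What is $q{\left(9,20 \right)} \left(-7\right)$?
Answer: $140$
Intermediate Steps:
$q{\left(9,20 \right)} \left(-7\right) = \left(-1\right) 20 \left(-7\right) = \left(-20\right) \left(-7\right) = 140$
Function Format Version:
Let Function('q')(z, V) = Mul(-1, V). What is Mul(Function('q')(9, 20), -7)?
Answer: 140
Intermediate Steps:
Mul(Function('q')(9, 20), -7) = Mul(Mul(-1, 20), -7) = Mul(-20, -7) = 140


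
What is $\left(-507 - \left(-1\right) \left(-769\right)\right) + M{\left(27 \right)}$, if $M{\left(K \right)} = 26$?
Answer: $-1250$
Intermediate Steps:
$\left(-507 - \left(-1\right) \left(-769\right)\right) + M{\left(27 \right)} = \left(-507 - \left(-1\right) \left(-769\right)\right) + 26 = \left(-507 - 769\right) + 26 = -1276 + 26 = -1250$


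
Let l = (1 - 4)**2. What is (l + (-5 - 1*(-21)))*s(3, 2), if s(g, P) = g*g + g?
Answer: 300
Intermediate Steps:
l = 9 (l = (-3)**2 = 9)
s(g, P) = g + g**2 (s(g, P) = g**2 + g = g + g**2)
(l + (-5 - 1*(-21)))*s(3, 2) = (9 + (-5 - 1*(-21)))*(3*(1 + 3)) = (9 + (-5 + 21))*(3*4) = (9 + 16)*12 = 25*12 = 300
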